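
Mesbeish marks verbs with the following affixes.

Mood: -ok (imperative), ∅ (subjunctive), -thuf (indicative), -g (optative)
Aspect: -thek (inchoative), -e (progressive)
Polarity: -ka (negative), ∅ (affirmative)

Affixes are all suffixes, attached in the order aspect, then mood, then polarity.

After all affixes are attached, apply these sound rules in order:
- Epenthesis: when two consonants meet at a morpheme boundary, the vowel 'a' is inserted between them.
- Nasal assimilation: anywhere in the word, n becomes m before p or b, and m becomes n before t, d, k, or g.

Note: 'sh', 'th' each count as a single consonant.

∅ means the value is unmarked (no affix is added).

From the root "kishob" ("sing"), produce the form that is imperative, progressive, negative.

Attach aspect progressive -e → kishobe.
Attach mood imperative -ok → kishobeok.
Attach polarity negative -ka → kishobeokka.
Apply epenthesis: kishobeokka → kishobeokaka.
Nasal assimilation: no change.

kishobeokaka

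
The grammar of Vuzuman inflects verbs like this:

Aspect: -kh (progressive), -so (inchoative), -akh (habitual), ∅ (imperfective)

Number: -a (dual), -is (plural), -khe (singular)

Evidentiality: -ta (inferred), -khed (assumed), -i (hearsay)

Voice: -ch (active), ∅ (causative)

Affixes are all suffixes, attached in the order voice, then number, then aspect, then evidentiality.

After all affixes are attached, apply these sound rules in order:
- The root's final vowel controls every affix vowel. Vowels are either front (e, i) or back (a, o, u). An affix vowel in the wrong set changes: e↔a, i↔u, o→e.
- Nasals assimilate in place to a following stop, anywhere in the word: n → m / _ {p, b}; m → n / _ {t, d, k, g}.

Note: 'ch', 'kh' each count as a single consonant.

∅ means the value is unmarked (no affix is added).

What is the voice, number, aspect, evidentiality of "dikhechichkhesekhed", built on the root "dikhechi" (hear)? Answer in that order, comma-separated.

Segment: dikhechi-ch-khe-so-khed.
voice: -ch → active.
number: -khe → singular.
aspect: -so → inchoative.
evidentiality: -khed → assumed.

active, singular, inchoative, assumed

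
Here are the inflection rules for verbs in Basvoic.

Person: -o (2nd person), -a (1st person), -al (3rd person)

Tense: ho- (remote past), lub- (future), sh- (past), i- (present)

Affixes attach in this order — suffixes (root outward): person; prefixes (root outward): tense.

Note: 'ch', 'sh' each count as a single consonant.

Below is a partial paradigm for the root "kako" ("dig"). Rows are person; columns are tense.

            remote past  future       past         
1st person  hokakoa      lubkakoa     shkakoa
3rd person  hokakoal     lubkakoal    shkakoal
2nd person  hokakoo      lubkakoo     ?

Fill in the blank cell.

shkakoo

Attach tense past sh- → shkako.
Attach person 2nd person -o → shkakoo.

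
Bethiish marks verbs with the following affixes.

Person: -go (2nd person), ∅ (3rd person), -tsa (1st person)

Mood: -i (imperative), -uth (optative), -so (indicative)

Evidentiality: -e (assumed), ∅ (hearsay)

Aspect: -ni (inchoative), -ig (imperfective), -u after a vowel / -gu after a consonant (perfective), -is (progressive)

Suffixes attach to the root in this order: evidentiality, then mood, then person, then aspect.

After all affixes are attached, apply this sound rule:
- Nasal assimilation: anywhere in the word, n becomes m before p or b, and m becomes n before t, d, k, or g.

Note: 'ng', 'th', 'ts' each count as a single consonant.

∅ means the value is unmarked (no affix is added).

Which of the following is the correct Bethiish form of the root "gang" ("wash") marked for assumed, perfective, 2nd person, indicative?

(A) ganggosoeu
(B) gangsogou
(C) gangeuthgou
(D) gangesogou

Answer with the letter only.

D

Attach evidentiality assumed -e → gange.
Attach mood indicative -so → gangeso.
Attach person 2nd person -go → gangesogo.
Attach aspect perfective -u (after vowel 'o') → gangesogou.
Nasal assimilation: no change.
So the correct form is gangesogou, option (D).
(A) ganggosoeu is wrong: it has the affixes in the wrong order.
(C) gangeuthgou is wrong: it uses optative instead of indicative for mood.
(B) gangsogou is wrong: it uses hearsay instead of assumed for evidentiality.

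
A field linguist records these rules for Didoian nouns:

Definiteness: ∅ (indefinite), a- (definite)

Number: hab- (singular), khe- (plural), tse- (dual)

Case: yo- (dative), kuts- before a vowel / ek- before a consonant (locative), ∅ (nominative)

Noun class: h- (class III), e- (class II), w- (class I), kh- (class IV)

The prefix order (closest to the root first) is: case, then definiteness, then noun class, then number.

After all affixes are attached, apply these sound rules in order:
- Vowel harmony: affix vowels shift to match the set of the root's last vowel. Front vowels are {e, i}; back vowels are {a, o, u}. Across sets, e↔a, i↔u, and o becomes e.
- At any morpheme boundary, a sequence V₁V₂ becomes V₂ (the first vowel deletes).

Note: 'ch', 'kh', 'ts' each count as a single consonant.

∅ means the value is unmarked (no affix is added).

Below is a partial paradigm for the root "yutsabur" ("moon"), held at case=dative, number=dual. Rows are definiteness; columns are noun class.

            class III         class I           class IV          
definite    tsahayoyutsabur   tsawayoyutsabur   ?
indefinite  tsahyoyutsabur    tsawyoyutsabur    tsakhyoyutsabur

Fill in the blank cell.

tsakhayoyutsabur

Attach case dative yo- → yoyutsabur.
Attach definiteness definite a- → ayoyutsabur.
Attach noun class class IV kh- → khayoyutsabur.
Attach number dual tse- → tsekhayoyutsabur.
Apply vowel harmony: tsekhayoyutsabur → tsakhayoyutsabur.
Vowel deletion: no change.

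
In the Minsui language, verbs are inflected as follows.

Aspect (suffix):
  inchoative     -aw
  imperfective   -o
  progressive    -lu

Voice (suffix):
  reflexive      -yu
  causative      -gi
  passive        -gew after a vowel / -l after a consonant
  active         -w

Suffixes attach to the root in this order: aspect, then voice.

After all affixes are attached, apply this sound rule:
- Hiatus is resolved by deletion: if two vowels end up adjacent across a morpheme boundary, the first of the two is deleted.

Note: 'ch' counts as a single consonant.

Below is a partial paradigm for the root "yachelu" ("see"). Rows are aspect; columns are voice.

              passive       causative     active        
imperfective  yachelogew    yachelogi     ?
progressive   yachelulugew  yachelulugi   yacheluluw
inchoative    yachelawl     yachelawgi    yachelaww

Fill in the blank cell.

Attach aspect imperfective -o → yacheluo.
Attach voice active -w → yacheluow.
Apply vowel deletion: yacheluow → yachelow.

yachelow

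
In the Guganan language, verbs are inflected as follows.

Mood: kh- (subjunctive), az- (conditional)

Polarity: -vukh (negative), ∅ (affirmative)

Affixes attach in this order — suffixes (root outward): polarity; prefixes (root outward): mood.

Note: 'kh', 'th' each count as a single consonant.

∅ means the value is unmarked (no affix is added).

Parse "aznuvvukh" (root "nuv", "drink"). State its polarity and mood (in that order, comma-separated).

Segment: az-nuv-vukh.
polarity: -vukh → negative.
mood: az- → conditional.

negative, conditional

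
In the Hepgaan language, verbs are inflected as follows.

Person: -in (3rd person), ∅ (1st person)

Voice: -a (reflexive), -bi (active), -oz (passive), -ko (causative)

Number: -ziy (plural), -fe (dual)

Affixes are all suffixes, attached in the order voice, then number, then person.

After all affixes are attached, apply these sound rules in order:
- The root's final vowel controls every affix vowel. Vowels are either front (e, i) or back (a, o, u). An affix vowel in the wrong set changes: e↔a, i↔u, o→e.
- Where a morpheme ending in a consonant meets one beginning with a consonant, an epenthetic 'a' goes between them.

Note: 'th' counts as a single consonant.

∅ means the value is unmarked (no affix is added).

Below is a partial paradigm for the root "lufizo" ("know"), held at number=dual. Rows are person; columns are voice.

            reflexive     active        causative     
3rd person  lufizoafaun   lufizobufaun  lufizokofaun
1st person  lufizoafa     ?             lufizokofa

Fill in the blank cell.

lufizobufa

Attach voice active -bi → lufizobi.
Attach number dual -fe → lufizobife.
person = 1st person: zero marking, form stays lufizobife.
Apply vowel harmony: lufizobife → lufizobufa.
Epenthesis: no change.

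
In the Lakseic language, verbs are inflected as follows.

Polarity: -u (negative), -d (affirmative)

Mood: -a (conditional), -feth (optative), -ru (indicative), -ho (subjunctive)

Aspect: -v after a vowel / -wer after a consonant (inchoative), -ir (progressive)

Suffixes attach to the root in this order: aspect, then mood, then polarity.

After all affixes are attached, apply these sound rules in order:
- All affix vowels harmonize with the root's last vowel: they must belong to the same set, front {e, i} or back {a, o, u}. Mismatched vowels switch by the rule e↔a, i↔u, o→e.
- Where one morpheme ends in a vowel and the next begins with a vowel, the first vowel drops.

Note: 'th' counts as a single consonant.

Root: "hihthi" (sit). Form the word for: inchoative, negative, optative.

Attach aspect inchoative -v (after vowel 'i') → hihthiv.
Attach mood optative -feth → hihthivfeth.
Attach polarity negative -u → hihthivfethu.
Apply vowel harmony: hihthivfethu → hihthivfethi.
Vowel deletion: no change.

hihthivfethi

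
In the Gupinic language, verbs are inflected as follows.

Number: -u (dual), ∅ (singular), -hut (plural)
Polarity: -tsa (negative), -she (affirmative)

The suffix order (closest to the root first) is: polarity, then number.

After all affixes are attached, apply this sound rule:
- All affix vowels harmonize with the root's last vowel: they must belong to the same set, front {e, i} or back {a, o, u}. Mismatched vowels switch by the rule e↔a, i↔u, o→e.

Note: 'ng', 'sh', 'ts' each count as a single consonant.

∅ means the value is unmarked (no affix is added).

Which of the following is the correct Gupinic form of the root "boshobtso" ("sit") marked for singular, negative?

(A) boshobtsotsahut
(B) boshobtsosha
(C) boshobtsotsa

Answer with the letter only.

C

Attach polarity negative -tsa → boshobtsotsa.
number = singular: zero marking, form stays boshobtsotsa.
Vowel harmony: no change.
So the correct form is boshobtsotsa, option (C).
(A) boshobtsotsahut is wrong: it uses plural instead of singular for number.
(B) boshobtsosha is wrong: it uses affirmative instead of negative for polarity.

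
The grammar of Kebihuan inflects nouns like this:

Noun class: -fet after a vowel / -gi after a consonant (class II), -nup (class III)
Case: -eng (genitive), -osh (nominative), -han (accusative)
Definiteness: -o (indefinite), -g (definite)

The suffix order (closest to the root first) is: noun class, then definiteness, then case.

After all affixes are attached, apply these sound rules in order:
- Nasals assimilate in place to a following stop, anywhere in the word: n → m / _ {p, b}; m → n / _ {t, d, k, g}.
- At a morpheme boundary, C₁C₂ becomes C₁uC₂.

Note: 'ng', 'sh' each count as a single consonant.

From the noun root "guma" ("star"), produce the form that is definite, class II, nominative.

Attach noun class class II -fet (after vowel 'a') → gumafet.
Attach definiteness definite -g → gumafetg.
Attach case nominative -osh → gumafetgosh.
Nasal assimilation: no change.
Apply epenthesis: gumafetgosh → gumafetugosh.

gumafetugosh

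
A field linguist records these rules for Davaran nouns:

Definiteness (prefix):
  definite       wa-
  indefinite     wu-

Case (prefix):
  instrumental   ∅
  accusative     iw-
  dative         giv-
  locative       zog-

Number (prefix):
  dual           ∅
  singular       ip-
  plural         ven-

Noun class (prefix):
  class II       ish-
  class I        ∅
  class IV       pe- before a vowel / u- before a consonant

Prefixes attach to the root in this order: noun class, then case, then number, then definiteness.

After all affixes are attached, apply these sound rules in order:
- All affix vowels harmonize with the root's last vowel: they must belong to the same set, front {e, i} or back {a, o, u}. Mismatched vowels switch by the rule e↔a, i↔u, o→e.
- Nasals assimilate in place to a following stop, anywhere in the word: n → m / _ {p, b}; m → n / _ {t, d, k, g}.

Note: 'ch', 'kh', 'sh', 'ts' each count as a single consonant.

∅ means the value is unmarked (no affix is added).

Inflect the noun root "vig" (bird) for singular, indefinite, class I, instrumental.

noun class = class I: zero marking, form stays vig.
case = instrumental: zero marking, form stays vig.
Attach number singular ip- → ipvig.
Attach definiteness indefinite wu- → wuipvig.
Apply vowel harmony: wuipvig → wiipvig.
Nasal assimilation: no change.

wiipvig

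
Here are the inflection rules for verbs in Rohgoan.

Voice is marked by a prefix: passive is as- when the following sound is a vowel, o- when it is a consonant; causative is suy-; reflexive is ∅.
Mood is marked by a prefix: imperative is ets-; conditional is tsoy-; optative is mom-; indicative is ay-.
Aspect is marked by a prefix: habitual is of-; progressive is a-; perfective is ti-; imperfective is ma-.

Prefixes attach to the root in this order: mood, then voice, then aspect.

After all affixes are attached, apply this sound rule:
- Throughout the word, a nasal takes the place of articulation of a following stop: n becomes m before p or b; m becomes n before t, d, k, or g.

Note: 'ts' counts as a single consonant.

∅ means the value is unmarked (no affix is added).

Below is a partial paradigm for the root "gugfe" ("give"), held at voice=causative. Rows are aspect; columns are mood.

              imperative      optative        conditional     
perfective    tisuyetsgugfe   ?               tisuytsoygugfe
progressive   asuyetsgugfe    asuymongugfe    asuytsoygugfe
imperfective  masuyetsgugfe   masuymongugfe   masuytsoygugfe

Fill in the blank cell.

tisuymongugfe

Attach mood optative mom- → momgugfe.
Attach voice causative suy- → suymomgugfe.
Attach aspect perfective ti- → tisuymomgugfe.
Apply nasal assimilation: tisuymomgugfe → tisuymongugfe.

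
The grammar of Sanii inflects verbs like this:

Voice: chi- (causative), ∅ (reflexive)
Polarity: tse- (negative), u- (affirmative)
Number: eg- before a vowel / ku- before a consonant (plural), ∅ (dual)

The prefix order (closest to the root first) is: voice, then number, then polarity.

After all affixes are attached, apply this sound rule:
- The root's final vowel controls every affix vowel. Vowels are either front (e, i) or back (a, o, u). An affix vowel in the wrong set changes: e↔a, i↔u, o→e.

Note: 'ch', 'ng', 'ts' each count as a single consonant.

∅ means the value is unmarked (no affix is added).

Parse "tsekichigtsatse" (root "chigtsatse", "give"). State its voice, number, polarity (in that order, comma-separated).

reflexive, plural, negative

Segment: tse-ku-chigtsatse.
voice: ∅ → reflexive.
number: eg/ku- → plural.
polarity: tse- → negative.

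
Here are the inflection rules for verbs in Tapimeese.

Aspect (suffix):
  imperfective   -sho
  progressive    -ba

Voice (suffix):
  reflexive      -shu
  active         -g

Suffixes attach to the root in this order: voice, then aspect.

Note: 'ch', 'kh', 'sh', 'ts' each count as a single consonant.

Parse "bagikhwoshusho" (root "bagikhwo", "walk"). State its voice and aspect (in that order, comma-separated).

reflexive, imperfective

Segment: bagikhwo-shu-sho.
voice: -shu → reflexive.
aspect: -sho → imperfective.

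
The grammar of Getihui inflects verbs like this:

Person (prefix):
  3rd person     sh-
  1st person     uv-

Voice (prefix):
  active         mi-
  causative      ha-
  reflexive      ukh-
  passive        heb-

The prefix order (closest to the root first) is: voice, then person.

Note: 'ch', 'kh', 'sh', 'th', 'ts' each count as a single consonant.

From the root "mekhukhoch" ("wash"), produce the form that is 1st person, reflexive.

Attach voice reflexive ukh- → ukhmekhukhoch.
Attach person 1st person uv- → uvukhmekhukhoch.

uvukhmekhukhoch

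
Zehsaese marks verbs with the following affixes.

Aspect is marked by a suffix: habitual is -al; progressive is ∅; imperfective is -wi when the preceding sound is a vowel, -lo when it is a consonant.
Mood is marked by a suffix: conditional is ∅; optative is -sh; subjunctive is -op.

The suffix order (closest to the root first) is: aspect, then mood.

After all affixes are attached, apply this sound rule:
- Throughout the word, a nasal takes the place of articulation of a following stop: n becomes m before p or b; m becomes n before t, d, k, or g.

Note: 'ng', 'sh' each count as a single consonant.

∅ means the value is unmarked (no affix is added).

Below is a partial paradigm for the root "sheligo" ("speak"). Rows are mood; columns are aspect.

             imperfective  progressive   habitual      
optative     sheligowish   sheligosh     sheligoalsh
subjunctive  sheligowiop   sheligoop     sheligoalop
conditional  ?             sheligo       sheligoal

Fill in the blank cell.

Attach aspect imperfective -wi (after vowel 'o') → sheligowi.
mood = conditional: zero marking, form stays sheligowi.
Nasal assimilation: no change.

sheligowi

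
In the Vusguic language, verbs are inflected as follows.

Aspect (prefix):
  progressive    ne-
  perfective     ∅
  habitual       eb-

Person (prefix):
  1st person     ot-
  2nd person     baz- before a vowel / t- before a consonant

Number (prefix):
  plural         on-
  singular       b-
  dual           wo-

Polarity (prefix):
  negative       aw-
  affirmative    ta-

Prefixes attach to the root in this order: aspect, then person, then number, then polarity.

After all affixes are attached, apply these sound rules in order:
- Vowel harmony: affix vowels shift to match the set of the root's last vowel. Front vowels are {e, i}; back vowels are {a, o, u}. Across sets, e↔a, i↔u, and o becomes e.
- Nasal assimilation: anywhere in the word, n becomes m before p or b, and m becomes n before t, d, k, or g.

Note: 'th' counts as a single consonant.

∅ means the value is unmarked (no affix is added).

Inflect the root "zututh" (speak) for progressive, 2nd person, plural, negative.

awontnazututh

Attach aspect progressive ne- → nezututh.
Attach person 2nd person t- (before consonant 'n') → tnezututh.
Attach number plural on- → ontnezututh.
Attach polarity negative aw- → awontnezututh.
Apply vowel harmony: awontnezututh → awontnazututh.
Nasal assimilation: no change.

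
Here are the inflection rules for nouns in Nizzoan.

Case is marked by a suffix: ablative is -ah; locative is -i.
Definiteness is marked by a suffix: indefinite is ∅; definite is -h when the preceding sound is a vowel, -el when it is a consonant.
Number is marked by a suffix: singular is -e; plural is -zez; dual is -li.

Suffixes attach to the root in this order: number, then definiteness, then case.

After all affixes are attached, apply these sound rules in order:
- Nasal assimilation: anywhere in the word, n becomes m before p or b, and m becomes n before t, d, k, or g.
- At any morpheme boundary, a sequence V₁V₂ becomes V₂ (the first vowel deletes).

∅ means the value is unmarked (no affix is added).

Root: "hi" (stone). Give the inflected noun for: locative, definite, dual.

hilihi

Attach number dual -li → hili.
Attach definiteness definite -h (after vowel 'i') → hilih.
Attach case locative -i → hilihi.
Nasal assimilation: no change.
Vowel deletion: no change.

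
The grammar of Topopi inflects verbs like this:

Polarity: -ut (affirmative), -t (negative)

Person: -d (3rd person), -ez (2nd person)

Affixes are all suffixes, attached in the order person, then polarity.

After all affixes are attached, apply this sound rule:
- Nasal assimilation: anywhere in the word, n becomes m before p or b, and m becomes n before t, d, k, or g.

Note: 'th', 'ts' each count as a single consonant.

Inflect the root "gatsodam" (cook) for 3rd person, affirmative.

gatsodandut

Attach person 3rd person -d → gatsodamd.
Attach polarity affirmative -ut → gatsodamdut.
Apply nasal assimilation: gatsodamdut → gatsodandut.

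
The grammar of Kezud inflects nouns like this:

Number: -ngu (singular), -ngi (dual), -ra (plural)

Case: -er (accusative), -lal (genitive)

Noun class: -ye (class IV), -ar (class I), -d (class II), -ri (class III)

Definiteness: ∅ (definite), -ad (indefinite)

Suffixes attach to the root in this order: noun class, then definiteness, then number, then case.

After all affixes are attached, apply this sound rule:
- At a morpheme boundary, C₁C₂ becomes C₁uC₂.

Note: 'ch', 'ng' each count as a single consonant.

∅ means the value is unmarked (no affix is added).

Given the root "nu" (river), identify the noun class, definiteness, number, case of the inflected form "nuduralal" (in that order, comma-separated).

Segment: nu-d-ra-lal.
noun class: -d → class II.
definiteness: ∅ → definite.
number: -ra → plural.
case: -lal → genitive.

class II, definite, plural, genitive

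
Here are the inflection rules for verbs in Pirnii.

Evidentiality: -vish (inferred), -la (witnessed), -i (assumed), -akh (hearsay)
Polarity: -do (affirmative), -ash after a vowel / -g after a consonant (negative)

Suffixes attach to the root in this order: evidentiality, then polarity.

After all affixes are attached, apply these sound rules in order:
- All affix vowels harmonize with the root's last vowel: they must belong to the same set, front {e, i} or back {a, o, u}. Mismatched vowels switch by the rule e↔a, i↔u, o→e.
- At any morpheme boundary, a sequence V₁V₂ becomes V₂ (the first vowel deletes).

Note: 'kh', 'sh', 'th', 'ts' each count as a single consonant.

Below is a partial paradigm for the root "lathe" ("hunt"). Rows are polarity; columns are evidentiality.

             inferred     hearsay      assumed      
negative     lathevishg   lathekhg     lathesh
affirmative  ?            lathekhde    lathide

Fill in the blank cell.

lathevishde

Attach evidentiality inferred -vish → lathevish.
Attach polarity affirmative -do → lathevishdo.
Apply vowel harmony: lathevishdo → lathevishde.
Vowel deletion: no change.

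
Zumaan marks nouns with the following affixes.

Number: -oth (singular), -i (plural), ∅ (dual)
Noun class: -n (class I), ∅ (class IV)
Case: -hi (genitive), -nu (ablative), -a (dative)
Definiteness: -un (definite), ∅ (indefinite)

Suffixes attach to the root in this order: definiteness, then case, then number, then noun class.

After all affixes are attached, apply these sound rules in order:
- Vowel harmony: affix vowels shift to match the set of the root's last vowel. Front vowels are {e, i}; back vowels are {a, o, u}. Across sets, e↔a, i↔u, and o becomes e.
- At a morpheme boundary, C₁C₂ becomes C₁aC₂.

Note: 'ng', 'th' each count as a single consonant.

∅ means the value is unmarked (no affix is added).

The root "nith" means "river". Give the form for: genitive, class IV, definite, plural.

Attach definiteness definite -un → nithun.
Attach case genitive -hi → nithunhi.
Attach number plural -i → nithunhii.
noun class = class IV: zero marking, form stays nithunhii.
Apply vowel harmony: nithunhii → nithinhii.
Apply epenthesis: nithinhii → nithinahii.

nithinahii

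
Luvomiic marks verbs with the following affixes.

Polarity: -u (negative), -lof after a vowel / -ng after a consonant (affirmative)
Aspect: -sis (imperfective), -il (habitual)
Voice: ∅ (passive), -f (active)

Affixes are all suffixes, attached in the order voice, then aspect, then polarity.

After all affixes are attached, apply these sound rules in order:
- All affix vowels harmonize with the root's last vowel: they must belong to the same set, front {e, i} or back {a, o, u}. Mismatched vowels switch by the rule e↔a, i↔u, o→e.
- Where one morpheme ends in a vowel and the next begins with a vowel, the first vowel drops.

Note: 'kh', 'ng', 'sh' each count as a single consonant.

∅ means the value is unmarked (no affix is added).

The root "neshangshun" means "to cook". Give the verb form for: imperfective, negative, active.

Attach voice active -f → neshangshunf.
Attach aspect imperfective -sis → neshangshunfsis.
Attach polarity negative -u → neshangshunfsisu.
Apply vowel harmony: neshangshunfsisu → neshangshunfsusu.
Vowel deletion: no change.

neshangshunfsusu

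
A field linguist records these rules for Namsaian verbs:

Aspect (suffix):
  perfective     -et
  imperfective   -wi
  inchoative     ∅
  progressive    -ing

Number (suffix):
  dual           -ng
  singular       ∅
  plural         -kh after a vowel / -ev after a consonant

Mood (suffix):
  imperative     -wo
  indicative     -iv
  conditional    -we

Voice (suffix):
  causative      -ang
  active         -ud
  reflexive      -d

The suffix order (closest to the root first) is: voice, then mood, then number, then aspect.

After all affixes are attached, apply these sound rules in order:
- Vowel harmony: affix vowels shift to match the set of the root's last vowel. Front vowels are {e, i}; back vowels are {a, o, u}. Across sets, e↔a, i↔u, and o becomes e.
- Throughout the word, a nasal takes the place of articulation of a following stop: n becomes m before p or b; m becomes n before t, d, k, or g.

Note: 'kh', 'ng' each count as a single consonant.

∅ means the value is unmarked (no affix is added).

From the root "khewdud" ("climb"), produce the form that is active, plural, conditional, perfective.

khewdududwakhat

Attach voice active -ud → khewdudud.
Attach mood conditional -we → khewdududwe.
Attach number plural -kh (after vowel 'e') → khewdududwekh.
Attach aspect perfective -et → khewdududwekhet.
Apply vowel harmony: khewdududwekhet → khewdududwakhat.
Nasal assimilation: no change.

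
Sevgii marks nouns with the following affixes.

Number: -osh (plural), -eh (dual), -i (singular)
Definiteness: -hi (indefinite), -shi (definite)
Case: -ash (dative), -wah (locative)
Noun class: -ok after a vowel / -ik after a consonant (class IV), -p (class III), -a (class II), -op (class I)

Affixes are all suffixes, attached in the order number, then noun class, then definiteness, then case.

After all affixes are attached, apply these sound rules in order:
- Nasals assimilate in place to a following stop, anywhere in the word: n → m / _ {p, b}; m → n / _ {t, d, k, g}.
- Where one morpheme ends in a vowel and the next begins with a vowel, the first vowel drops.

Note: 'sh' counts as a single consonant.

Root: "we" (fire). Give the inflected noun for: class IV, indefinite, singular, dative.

wokhash

Attach number singular -i → wei.
Attach noun class class IV -ok (after vowel 'i') → weiok.
Attach definiteness indefinite -hi → weiokhi.
Attach case dative -ash → weiokhiash.
Nasal assimilation: no change.
Apply vowel deletion: weiokhiash → wokhash.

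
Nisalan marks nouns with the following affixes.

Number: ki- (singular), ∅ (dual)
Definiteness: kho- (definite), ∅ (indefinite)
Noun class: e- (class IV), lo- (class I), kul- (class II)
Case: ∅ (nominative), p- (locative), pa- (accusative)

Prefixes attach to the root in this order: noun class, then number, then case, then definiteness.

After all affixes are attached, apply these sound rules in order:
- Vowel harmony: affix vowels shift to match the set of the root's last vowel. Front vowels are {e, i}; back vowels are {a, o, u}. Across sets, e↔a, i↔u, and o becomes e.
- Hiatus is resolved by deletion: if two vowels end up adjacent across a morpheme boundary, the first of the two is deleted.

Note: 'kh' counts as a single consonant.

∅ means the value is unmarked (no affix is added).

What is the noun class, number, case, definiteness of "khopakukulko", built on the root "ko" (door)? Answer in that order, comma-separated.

Segment: kho-pa-ki-kul-ko.
noun class: kul- → class II.
number: ki- → singular.
case: pa- → accusative.
definiteness: kho- → definite.

class II, singular, accusative, definite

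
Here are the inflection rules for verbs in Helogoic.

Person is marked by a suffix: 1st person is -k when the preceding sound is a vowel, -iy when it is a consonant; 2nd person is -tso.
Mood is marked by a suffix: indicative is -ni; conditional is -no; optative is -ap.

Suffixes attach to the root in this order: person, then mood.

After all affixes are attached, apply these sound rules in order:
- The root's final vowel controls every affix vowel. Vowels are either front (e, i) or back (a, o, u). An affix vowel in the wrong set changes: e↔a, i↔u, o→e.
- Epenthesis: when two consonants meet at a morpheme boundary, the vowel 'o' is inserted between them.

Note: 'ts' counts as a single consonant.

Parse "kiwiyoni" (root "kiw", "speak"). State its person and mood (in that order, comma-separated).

1st person, indicative

Segment: kiw-iy-ni.
person: -k/iy → 1st person.
mood: -ni → indicative.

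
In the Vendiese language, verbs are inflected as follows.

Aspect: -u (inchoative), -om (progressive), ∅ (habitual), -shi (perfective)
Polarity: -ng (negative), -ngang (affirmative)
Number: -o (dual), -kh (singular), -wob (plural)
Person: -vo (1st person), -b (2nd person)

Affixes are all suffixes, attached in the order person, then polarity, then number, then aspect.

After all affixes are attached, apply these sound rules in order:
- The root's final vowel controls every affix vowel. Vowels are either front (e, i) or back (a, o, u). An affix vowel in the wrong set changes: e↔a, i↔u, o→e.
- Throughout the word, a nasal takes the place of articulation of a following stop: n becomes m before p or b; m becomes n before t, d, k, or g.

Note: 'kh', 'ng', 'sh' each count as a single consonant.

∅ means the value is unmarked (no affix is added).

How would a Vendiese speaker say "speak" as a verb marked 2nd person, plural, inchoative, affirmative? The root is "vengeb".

Attach person 2nd person -b → vengebb.
Attach polarity affirmative -ngang → vengebbngang.
Attach number plural -wob → vengebbngangwob.
Attach aspect inchoative -u → vengebbngangwobu.
Apply vowel harmony: vengebbngangwobu → vengebbngengwebi.
Nasal assimilation: no change.

vengebbngengwebi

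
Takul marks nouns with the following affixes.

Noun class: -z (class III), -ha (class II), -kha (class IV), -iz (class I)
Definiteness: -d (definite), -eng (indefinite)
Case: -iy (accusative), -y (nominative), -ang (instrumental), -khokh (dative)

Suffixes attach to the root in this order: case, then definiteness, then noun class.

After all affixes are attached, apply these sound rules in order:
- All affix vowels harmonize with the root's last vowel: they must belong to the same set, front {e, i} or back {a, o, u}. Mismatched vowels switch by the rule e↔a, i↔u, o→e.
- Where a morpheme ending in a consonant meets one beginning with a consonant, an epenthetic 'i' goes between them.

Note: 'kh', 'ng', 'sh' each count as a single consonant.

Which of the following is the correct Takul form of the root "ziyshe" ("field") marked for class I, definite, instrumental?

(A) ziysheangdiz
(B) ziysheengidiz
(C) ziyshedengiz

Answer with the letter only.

B

Attach case instrumental -ang → ziysheang.
Attach definiteness definite -d → ziysheangd.
Attach noun class class I -iz → ziysheangdiz.
Apply vowel harmony: ziysheangdiz → ziysheengdiz.
Apply epenthesis: ziysheengdiz → ziysheengidiz.
So the correct form is ziysheengidiz, option (B).
(A) ziysheangdiz is wrong: it fails to apply the sound rule(s).
(C) ziyshedengiz is wrong: it has the affixes in the wrong order.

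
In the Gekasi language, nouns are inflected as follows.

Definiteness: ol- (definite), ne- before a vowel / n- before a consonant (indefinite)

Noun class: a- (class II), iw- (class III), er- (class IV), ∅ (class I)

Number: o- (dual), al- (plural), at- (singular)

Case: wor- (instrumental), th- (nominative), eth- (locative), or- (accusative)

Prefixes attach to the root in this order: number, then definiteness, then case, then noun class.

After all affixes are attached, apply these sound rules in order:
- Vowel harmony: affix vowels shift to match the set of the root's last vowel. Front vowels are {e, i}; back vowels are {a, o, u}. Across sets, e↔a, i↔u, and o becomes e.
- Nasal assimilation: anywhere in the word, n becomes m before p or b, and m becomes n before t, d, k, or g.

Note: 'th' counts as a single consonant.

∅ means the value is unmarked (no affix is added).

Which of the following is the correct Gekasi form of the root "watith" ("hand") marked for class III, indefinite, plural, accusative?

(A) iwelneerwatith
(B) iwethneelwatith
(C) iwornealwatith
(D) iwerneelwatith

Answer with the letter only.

Attach number plural al- → alwatith.
Attach definiteness indefinite ne- (before vowel 'a') → nealwatith.
Attach case accusative or- → ornealwatith.
Attach noun class class III iw- → iwornealwatith.
Apply vowel harmony: iwornealwatith → iwerneelwatith.
Nasal assimilation: no change.
So the correct form is iwerneelwatith, option (D).
(B) iwethneelwatith is wrong: it uses locative instead of accusative for case.
(C) iwornealwatith is wrong: it fails to apply the sound rule(s).
(A) iwelneerwatith is wrong: it has the affixes in the wrong order.

D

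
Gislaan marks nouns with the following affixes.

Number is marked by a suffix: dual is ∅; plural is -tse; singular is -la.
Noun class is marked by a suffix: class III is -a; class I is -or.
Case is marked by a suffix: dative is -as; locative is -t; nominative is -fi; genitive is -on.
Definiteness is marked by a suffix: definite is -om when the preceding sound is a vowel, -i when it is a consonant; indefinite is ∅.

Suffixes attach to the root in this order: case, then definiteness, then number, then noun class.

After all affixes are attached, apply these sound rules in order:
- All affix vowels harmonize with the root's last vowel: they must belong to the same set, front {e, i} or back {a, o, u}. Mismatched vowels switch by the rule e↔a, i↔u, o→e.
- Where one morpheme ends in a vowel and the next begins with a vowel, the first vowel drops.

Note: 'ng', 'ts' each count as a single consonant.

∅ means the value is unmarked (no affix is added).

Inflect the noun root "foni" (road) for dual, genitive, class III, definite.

Attach case genitive -on → fonion.
Attach definiteness definite -i (after consonant 'n') → fonioni.
number = dual: zero marking, form stays fonioni.
Attach noun class class III -a → fonionia.
Apply vowel harmony: fonionia → fonienie.
Apply vowel deletion: fonienie → fonene.

fonene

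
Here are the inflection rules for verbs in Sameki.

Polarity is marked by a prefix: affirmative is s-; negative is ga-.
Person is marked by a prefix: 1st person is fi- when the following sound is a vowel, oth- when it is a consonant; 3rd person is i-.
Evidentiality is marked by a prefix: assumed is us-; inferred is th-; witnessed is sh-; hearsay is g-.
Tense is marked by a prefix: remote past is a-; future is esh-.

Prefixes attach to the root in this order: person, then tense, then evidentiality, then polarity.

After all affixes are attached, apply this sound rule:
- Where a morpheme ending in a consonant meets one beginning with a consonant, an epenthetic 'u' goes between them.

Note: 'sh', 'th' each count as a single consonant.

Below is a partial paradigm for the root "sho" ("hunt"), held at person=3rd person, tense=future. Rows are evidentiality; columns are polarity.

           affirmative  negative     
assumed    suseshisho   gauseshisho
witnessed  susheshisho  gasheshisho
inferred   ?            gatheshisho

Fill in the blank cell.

sutheshisho

Attach person 3rd person i- → isho.
Attach tense future esh- → eshisho.
Attach evidentiality inferred th- → theshisho.
Attach polarity affirmative s- → stheshisho.
Apply epenthesis: stheshisho → sutheshisho.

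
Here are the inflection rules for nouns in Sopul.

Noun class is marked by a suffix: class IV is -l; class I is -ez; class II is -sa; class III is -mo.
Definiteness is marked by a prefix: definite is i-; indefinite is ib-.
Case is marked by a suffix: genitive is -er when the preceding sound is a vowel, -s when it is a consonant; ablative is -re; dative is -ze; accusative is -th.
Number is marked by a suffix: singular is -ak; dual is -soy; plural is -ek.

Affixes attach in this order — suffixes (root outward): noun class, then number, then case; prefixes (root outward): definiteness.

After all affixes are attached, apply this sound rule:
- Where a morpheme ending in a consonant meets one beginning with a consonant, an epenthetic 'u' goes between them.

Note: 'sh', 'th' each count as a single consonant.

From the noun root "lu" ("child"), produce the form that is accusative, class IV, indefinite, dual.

Attach noun class class IV -l → lul.
Attach number dual -soy → lulsoy.
Attach definiteness indefinite ib- → iblulsoy.
Attach case accusative -th → iblulsoyth.
Apply epenthesis: iblulsoyth → ibululusoyuth.

ibululusoyuth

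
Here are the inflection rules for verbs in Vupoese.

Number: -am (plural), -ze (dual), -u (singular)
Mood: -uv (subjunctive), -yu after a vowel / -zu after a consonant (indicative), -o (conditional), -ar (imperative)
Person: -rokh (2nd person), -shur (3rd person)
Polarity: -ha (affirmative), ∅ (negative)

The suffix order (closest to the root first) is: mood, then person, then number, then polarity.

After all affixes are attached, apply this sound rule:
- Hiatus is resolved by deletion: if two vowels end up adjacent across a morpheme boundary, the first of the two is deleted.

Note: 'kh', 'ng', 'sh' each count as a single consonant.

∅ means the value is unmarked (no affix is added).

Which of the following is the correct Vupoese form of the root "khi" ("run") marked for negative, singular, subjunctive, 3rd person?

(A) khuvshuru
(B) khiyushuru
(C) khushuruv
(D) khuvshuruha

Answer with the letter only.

A

Attach mood subjunctive -uv → khiuv.
Attach person 3rd person -shur → khiuvshur.
Attach number singular -u → khiuvshuru.
polarity = negative: zero marking, form stays khiuvshuru.
Apply vowel deletion: khiuvshuru → khuvshuru.
So the correct form is khuvshuru, option (A).
(C) khushuruv is wrong: it has the affixes in the wrong order.
(D) khuvshuruha is wrong: it uses affirmative instead of negative for polarity.
(B) khiyushuru is wrong: it uses indicative instead of subjunctive for mood.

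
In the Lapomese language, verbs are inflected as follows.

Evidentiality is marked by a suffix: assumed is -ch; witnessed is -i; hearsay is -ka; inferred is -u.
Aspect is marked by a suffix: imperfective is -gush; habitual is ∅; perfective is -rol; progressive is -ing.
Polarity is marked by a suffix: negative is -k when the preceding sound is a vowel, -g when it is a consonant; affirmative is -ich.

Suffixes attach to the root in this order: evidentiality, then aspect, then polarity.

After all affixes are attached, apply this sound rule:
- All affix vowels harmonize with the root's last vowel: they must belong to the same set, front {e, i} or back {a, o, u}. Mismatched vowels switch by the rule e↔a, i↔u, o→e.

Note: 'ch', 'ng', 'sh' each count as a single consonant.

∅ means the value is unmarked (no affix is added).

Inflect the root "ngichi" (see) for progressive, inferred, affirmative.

ngichiiingich

Attach evidentiality inferred -u → ngichiu.
Attach aspect progressive -ing → ngichiuing.
Attach polarity affirmative -ich → ngichiuingich.
Apply vowel harmony: ngichiuingich → ngichiiingich.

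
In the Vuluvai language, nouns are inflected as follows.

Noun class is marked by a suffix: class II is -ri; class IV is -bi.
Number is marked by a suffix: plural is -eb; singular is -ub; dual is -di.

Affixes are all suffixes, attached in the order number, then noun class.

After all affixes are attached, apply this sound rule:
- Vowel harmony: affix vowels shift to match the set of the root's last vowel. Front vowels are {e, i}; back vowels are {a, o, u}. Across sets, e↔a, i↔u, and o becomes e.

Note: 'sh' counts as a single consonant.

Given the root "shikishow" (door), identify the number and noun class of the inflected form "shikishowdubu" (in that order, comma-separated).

Segment: shikishow-di-bi.
number: -di → dual.
noun class: -bi → class IV.

dual, class IV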